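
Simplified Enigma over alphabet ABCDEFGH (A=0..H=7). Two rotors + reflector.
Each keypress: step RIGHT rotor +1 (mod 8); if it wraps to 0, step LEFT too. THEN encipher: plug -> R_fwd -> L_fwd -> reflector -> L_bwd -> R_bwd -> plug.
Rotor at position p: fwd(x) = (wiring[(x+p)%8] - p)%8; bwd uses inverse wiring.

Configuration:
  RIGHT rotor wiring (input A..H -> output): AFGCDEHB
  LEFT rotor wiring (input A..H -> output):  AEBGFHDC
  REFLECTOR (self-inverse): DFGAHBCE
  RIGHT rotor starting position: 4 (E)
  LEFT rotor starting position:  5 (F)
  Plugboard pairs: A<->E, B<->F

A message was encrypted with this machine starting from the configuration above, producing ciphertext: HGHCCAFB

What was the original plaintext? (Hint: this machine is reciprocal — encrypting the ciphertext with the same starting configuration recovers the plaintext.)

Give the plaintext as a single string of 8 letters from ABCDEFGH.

Answer: FBFHBEEH

Derivation:
Char 1 ('H'): step: R->5, L=5; H->plug->H->R->G->L->B->refl->F->L'->C->R'->B->plug->F
Char 2 ('G'): step: R->6, L=5; G->plug->G->R->F->L->E->refl->H->L'->E->R'->F->plug->B
Char 3 ('H'): step: R->7, L=5; H->plug->H->R->A->L->C->refl->G->L'->B->R'->B->plug->F
Char 4 ('C'): step: R->0, L->6 (L advanced); C->plug->C->R->G->L->H->refl->E->L'->B->R'->H->plug->H
Char 5 ('C'): step: R->1, L=6; C->plug->C->R->B->L->E->refl->H->L'->G->R'->F->plug->B
Char 6 ('A'): step: R->2, L=6; A->plug->E->R->F->L->A->refl->D->L'->E->R'->A->plug->E
Char 7 ('F'): step: R->3, L=6; F->plug->B->R->A->L->F->refl->B->L'->H->R'->A->plug->E
Char 8 ('B'): step: R->4, L=6; B->plug->F->R->B->L->E->refl->H->L'->G->R'->H->plug->H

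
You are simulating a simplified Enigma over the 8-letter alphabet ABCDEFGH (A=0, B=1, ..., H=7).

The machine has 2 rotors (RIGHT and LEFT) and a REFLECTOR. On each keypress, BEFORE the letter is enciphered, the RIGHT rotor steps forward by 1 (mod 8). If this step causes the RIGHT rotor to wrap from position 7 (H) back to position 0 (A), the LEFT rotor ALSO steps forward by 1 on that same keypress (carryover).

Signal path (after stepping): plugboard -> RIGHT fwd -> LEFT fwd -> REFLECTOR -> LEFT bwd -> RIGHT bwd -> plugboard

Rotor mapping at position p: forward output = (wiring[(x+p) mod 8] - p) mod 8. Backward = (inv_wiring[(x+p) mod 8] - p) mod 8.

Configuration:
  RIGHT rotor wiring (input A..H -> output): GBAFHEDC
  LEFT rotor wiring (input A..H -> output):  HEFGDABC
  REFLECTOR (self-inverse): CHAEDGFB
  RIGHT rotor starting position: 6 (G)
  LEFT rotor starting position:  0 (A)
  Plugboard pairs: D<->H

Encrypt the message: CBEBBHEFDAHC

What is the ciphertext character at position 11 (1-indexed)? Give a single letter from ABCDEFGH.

Char 1 ('C'): step: R->7, L=0; C->plug->C->R->C->L->F->refl->G->L'->D->R'->A->plug->A
Char 2 ('B'): step: R->0, L->1 (L advanced); B->plug->B->R->B->L->E->refl->D->L'->A->R'->C->plug->C
Char 3 ('E'): step: R->1, L=1; E->plug->E->R->D->L->C->refl->A->L'->F->R'->H->plug->D
Char 4 ('B'): step: R->2, L=1; B->plug->B->R->D->L->C->refl->A->L'->F->R'->C->plug->C
Char 5 ('B'): step: R->3, L=1; B->plug->B->R->E->L->H->refl->B->L'->G->R'->G->plug->G
Char 6 ('H'): step: R->4, L=1; H->plug->D->R->G->L->B->refl->H->L'->E->R'->G->plug->G
Char 7 ('E'): step: R->5, L=1; E->plug->E->R->E->L->H->refl->B->L'->G->R'->B->plug->B
Char 8 ('F'): step: R->6, L=1; F->plug->F->R->H->L->G->refl->F->L'->C->R'->E->plug->E
Char 9 ('D'): step: R->7, L=1; D->plug->H->R->E->L->H->refl->B->L'->G->R'->E->plug->E
Char 10 ('A'): step: R->0, L->2 (L advanced); A->plug->A->R->G->L->F->refl->G->L'->D->R'->G->plug->G
Char 11 ('H'): step: R->1, L=2; H->plug->D->R->G->L->F->refl->G->L'->D->R'->E->plug->E

E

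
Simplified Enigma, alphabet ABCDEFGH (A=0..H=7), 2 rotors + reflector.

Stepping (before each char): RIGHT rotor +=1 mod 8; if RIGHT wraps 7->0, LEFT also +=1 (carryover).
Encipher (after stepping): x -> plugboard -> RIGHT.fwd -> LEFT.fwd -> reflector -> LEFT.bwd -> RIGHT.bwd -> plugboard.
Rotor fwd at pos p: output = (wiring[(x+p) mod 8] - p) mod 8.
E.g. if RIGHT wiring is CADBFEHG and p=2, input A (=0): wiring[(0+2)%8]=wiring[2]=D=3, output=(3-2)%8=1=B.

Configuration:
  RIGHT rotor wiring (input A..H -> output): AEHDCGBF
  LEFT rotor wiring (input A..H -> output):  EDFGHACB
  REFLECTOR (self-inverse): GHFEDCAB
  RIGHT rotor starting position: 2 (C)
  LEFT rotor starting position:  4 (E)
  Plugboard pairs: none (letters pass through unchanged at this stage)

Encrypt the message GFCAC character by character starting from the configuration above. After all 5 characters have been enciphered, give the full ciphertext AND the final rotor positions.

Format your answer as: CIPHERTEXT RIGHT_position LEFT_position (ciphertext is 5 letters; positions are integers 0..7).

Answer: ADABA 7 4

Derivation:
Char 1 ('G'): step: R->3, L=4; G->plug->G->R->B->L->E->refl->D->L'->A->R'->A->plug->A
Char 2 ('F'): step: R->4, L=4; F->plug->F->R->A->L->D->refl->E->L'->B->R'->D->plug->D
Char 3 ('C'): step: R->5, L=4; C->plug->C->R->A->L->D->refl->E->L'->B->R'->A->plug->A
Char 4 ('A'): step: R->6, L=4; A->plug->A->R->D->L->F->refl->C->L'->H->R'->B->plug->B
Char 5 ('C'): step: R->7, L=4; C->plug->C->R->F->L->H->refl->B->L'->G->R'->A->plug->A
Final: ciphertext=ADABA, RIGHT=7, LEFT=4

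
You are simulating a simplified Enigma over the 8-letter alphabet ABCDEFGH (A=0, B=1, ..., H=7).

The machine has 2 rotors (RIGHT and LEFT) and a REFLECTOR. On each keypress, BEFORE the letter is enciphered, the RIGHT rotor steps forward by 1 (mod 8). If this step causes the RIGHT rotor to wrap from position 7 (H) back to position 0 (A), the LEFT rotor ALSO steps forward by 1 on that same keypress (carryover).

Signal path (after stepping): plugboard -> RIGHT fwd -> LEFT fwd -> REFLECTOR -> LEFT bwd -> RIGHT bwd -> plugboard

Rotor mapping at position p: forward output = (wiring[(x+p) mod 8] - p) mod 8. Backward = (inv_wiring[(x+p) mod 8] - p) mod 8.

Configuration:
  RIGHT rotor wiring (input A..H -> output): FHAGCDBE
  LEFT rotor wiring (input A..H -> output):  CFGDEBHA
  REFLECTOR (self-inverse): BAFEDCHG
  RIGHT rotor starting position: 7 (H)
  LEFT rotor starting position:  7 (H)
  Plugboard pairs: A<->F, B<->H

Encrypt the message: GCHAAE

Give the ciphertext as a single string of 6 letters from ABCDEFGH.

Char 1 ('G'): step: R->0, L->0 (L advanced); G->plug->G->R->B->L->F->refl->C->L'->A->R'->C->plug->C
Char 2 ('C'): step: R->1, L=0; C->plug->C->R->F->L->B->refl->A->L'->H->R'->B->plug->H
Char 3 ('H'): step: R->2, L=0; H->plug->B->R->E->L->E->refl->D->L'->D->R'->G->plug->G
Char 4 ('A'): step: R->3, L=0; A->plug->F->R->C->L->G->refl->H->L'->G->R'->D->plug->D
Char 5 ('A'): step: R->4, L=0; A->plug->F->R->D->L->D->refl->E->L'->E->R'->G->plug->G
Char 6 ('E'): step: R->5, L=0; E->plug->E->R->C->L->G->refl->H->L'->G->R'->A->plug->F

Answer: CHGDGF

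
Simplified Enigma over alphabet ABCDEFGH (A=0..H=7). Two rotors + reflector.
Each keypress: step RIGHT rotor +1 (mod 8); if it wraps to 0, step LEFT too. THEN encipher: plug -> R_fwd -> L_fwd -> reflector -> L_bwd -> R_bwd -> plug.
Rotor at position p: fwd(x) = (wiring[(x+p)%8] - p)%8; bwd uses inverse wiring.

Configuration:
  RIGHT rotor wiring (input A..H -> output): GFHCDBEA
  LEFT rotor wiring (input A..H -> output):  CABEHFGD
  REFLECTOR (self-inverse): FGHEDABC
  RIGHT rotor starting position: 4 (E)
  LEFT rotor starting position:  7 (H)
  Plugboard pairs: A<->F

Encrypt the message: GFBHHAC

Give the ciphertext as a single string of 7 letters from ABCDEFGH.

Answer: FBEGCEG

Derivation:
Char 1 ('G'): step: R->5, L=7; G->plug->G->R->F->L->A->refl->F->L'->E->R'->A->plug->F
Char 2 ('F'): step: R->6, L=7; F->plug->A->R->G->L->G->refl->B->L'->C->R'->B->plug->B
Char 3 ('B'): step: R->7, L=7; B->plug->B->R->H->L->H->refl->C->L'->D->R'->E->plug->E
Char 4 ('H'): step: R->0, L->0 (L advanced); H->plug->H->R->A->L->C->refl->H->L'->E->R'->G->plug->G
Char 5 ('H'): step: R->1, L=0; H->plug->H->R->F->L->F->refl->A->L'->B->R'->C->plug->C
Char 6 ('A'): step: R->2, L=0; A->plug->F->R->G->L->G->refl->B->L'->C->R'->E->plug->E
Char 7 ('C'): step: R->3, L=0; C->plug->C->R->G->L->G->refl->B->L'->C->R'->G->plug->G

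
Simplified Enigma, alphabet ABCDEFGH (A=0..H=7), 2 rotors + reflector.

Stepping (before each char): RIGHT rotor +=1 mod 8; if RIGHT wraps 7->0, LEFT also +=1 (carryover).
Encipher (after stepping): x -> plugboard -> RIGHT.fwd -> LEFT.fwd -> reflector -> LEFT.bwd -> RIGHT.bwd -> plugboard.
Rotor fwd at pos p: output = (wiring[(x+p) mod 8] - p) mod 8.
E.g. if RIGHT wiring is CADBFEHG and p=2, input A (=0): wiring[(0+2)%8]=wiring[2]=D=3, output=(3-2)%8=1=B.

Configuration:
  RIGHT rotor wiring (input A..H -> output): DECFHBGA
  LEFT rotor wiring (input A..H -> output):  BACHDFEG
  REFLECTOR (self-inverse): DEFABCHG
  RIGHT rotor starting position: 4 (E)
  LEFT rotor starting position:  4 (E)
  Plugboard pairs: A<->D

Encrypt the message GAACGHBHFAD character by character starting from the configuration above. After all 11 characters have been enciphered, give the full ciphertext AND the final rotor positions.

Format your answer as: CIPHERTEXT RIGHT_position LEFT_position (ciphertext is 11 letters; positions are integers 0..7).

Answer: ADBDBBFEACH 7 5

Derivation:
Char 1 ('G'): step: R->5, L=4; G->plug->G->R->A->L->H->refl->G->L'->G->R'->D->plug->A
Char 2 ('A'): step: R->6, L=4; A->plug->D->R->G->L->G->refl->H->L'->A->R'->A->plug->D
Char 3 ('A'): step: R->7, L=4; A->plug->D->R->D->L->C->refl->F->L'->E->R'->B->plug->B
Char 4 ('C'): step: R->0, L->5 (L advanced); C->plug->C->R->C->L->B->refl->E->L'->D->R'->A->plug->D
Char 5 ('G'): step: R->1, L=5; G->plug->G->R->H->L->G->refl->H->L'->B->R'->B->plug->B
Char 6 ('H'): step: R->2, L=5; H->plug->H->R->C->L->B->refl->E->L'->D->R'->B->plug->B
Char 7 ('B'): step: R->3, L=5; B->plug->B->R->E->L->D->refl->A->L'->A->R'->F->plug->F
Char 8 ('H'): step: R->4, L=5; H->plug->H->R->B->L->H->refl->G->L'->H->R'->E->plug->E
Char 9 ('F'): step: R->5, L=5; F->plug->F->R->F->L->F->refl->C->L'->G->R'->D->plug->A
Char 10 ('A'): step: R->6, L=5; A->plug->D->R->G->L->C->refl->F->L'->F->R'->C->plug->C
Char 11 ('D'): step: R->7, L=5; D->plug->A->R->B->L->H->refl->G->L'->H->R'->H->plug->H
Final: ciphertext=ADBDBBFEACH, RIGHT=7, LEFT=5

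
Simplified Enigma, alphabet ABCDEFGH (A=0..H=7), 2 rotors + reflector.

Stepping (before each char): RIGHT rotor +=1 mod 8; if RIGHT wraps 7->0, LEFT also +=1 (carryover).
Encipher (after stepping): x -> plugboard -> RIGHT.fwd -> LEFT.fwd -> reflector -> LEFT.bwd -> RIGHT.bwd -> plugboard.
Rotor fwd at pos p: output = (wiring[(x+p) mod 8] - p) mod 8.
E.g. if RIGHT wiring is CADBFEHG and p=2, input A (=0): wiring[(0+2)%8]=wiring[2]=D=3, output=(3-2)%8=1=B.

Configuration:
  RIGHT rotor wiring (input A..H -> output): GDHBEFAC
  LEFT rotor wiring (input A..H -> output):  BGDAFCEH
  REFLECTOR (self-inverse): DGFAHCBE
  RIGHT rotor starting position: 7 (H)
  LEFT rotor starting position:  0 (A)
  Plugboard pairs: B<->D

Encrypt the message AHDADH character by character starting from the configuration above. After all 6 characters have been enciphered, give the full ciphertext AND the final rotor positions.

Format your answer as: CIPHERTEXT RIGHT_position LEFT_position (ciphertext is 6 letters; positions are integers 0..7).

Char 1 ('A'): step: R->0, L->1 (L advanced); A->plug->A->R->G->L->G->refl->B->L'->E->R'->E->plug->E
Char 2 ('H'): step: R->1, L=1; H->plug->H->R->F->L->D->refl->A->L'->H->R'->F->plug->F
Char 3 ('D'): step: R->2, L=1; D->plug->B->R->H->L->A->refl->D->L'->F->R'->A->plug->A
Char 4 ('A'): step: R->3, L=1; A->plug->A->R->G->L->G->refl->B->L'->E->R'->H->plug->H
Char 5 ('D'): step: R->4, L=1; D->plug->B->R->B->L->C->refl->F->L'->A->R'->A->plug->A
Char 6 ('H'): step: R->5, L=1; H->plug->H->R->H->L->A->refl->D->L'->F->R'->C->plug->C
Final: ciphertext=EFAHAC, RIGHT=5, LEFT=1

Answer: EFAHAC 5 1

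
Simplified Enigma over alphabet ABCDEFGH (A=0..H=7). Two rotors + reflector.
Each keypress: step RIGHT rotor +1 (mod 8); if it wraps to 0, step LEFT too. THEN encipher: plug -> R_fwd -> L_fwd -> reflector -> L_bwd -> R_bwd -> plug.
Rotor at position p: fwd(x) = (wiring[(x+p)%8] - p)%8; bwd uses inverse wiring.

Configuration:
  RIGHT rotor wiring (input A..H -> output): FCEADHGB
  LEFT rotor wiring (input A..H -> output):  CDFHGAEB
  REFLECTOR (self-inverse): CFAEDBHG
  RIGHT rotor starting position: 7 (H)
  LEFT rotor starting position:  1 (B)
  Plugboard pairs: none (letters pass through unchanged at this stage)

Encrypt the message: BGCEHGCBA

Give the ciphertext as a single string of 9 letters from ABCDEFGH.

Char 1 ('B'): step: R->0, L->2 (L advanced); B->plug->B->R->C->L->E->refl->D->L'->A->R'->D->plug->D
Char 2 ('G'): step: R->1, L=2; G->plug->G->R->A->L->D->refl->E->L'->C->R'->D->plug->D
Char 3 ('C'): step: R->2, L=2; C->plug->C->R->B->L->F->refl->B->L'->H->R'->F->plug->F
Char 4 ('E'): step: R->3, L=2; E->plug->E->R->G->L->A->refl->C->L'->E->R'->C->plug->C
Char 5 ('H'): step: R->4, L=2; H->plug->H->R->E->L->C->refl->A->L'->G->R'->F->plug->F
Char 6 ('G'): step: R->5, L=2; G->plug->G->R->D->L->G->refl->H->L'->F->R'->E->plug->E
Char 7 ('C'): step: R->6, L=2; C->plug->C->R->H->L->B->refl->F->L'->B->R'->H->plug->H
Char 8 ('B'): step: R->7, L=2; B->plug->B->R->G->L->A->refl->C->L'->E->R'->F->plug->F
Char 9 ('A'): step: R->0, L->3 (L advanced); A->plug->A->R->F->L->H->refl->G->L'->E->R'->C->plug->C

Answer: DDFCFEHFC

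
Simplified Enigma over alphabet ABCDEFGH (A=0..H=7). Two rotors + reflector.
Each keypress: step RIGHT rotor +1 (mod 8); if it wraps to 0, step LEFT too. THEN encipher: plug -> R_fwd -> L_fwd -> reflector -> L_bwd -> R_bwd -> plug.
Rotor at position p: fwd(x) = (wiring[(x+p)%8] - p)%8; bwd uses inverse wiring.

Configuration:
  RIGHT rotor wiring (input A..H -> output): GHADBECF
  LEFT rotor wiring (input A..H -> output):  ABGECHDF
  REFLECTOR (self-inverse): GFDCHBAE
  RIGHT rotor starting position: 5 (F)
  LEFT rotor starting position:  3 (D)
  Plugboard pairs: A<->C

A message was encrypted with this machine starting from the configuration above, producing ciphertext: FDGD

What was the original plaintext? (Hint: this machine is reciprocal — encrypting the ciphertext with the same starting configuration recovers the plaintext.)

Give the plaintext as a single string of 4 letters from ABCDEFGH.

Char 1 ('F'): step: R->6, L=3; F->plug->F->R->F->L->F->refl->B->L'->A->R'->C->plug->A
Char 2 ('D'): step: R->7, L=3; D->plug->D->R->B->L->H->refl->E->L'->C->R'->F->plug->F
Char 3 ('G'): step: R->0, L->4 (L advanced); G->plug->G->R->C->L->H->refl->E->L'->E->R'->F->plug->F
Char 4 ('D'): step: R->1, L=4; D->plug->D->R->A->L->G->refl->A->L'->H->R'->B->plug->B

Answer: AFFB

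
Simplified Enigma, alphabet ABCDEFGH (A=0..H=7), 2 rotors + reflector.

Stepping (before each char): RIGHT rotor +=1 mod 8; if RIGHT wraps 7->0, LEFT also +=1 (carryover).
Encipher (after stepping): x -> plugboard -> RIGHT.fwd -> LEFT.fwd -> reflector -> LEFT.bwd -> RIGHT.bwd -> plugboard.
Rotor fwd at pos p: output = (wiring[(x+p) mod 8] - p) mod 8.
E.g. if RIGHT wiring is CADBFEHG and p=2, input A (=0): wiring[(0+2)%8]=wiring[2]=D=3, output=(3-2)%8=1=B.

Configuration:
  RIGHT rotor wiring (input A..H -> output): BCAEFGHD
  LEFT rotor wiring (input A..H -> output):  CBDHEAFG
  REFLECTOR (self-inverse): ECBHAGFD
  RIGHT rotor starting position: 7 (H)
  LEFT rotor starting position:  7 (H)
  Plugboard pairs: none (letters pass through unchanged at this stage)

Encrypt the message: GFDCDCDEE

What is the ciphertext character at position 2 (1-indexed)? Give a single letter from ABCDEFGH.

Char 1 ('G'): step: R->0, L->0 (L advanced); G->plug->G->R->H->L->G->refl->F->L'->G->R'->F->plug->F
Char 2 ('F'): step: R->1, L=0; F->plug->F->R->G->L->F->refl->G->L'->H->R'->B->plug->B

B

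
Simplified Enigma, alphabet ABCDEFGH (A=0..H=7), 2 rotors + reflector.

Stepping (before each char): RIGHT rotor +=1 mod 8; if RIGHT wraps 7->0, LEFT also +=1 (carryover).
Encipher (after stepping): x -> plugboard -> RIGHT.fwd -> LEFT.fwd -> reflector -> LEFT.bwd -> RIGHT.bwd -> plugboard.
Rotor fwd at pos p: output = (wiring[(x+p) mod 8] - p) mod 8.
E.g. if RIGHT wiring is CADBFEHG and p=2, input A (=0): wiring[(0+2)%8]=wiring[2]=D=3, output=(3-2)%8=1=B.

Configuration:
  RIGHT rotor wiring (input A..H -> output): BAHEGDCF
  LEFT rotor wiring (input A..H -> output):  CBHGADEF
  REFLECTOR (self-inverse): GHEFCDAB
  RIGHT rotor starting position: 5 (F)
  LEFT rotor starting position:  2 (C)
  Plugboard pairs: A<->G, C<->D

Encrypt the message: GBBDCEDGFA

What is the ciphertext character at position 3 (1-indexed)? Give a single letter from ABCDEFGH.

Char 1 ('G'): step: R->6, L=2; G->plug->A->R->E->L->C->refl->E->L'->B->R'->E->plug->E
Char 2 ('B'): step: R->7, L=2; B->plug->B->R->C->L->G->refl->A->L'->G->R'->A->plug->G
Char 3 ('B'): step: R->0, L->3 (L advanced); B->plug->B->R->A->L->D->refl->F->L'->B->R'->A->plug->G

G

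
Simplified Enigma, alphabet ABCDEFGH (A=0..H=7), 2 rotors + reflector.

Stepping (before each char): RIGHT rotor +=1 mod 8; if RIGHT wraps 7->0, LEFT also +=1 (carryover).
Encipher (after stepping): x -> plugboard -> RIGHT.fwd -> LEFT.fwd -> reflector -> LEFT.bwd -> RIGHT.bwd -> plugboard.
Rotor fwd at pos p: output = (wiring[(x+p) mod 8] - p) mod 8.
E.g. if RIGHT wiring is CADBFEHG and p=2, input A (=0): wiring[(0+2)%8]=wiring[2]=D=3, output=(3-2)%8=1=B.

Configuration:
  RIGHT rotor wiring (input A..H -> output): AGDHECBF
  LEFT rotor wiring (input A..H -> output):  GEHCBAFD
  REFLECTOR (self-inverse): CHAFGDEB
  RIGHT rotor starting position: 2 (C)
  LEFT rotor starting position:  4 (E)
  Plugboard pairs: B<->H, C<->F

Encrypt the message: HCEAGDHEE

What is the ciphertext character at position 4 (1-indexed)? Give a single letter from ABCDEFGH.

Char 1 ('H'): step: R->3, L=4; H->plug->B->R->B->L->E->refl->G->L'->H->R'->C->plug->F
Char 2 ('C'): step: R->4, L=4; C->plug->F->R->C->L->B->refl->H->L'->D->R'->H->plug->B
Char 3 ('E'): step: R->5, L=4; E->plug->E->R->B->L->E->refl->G->L'->H->R'->H->plug->B
Char 4 ('A'): step: R->6, L=4; A->plug->A->R->D->L->H->refl->B->L'->C->R'->C->plug->F

F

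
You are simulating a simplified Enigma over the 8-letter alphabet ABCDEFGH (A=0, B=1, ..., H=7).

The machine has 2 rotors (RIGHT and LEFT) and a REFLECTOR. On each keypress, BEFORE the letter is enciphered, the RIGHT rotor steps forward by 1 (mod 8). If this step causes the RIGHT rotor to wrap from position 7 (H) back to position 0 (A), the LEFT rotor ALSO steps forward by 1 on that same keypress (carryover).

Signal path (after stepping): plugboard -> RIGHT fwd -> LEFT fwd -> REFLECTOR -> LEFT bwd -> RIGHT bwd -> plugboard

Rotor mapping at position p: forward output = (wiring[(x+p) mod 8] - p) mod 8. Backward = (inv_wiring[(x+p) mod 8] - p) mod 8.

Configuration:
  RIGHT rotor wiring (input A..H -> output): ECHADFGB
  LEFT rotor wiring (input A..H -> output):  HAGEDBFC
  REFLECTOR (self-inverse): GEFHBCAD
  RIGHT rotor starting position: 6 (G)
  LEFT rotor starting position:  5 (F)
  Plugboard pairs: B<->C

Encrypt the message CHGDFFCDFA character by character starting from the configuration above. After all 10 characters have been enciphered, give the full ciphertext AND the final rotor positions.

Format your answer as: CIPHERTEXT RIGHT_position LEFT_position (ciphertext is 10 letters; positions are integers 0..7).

Answer: DCBCBGFGCG 0 7

Derivation:
Char 1 ('C'): step: R->7, L=5; C->plug->B->R->F->L->B->refl->E->L'->A->R'->D->plug->D
Char 2 ('H'): step: R->0, L->6 (L advanced); H->plug->H->R->B->L->E->refl->B->L'->C->R'->B->plug->C
Char 3 ('G'): step: R->1, L=6; G->plug->G->R->A->L->H->refl->D->L'->H->R'->C->plug->B
Char 4 ('D'): step: R->2, L=6; D->plug->D->R->D->L->C->refl->F->L'->G->R'->B->plug->C
Char 5 ('F'): step: R->3, L=6; F->plug->F->R->B->L->E->refl->B->L'->C->R'->C->plug->B
Char 6 ('F'): step: R->4, L=6; F->plug->F->R->G->L->F->refl->C->L'->D->R'->G->plug->G
Char 7 ('C'): step: R->5, L=6; C->plug->B->R->B->L->E->refl->B->L'->C->R'->F->plug->F
Char 8 ('D'): step: R->6, L=6; D->plug->D->R->E->L->A->refl->G->L'->F->R'->G->plug->G
Char 9 ('F'): step: R->7, L=6; F->plug->F->R->E->L->A->refl->G->L'->F->R'->B->plug->C
Char 10 ('A'): step: R->0, L->7 (L advanced); A->plug->A->R->E->L->F->refl->C->L'->G->R'->G->plug->G
Final: ciphertext=DCBCBGFGCG, RIGHT=0, LEFT=7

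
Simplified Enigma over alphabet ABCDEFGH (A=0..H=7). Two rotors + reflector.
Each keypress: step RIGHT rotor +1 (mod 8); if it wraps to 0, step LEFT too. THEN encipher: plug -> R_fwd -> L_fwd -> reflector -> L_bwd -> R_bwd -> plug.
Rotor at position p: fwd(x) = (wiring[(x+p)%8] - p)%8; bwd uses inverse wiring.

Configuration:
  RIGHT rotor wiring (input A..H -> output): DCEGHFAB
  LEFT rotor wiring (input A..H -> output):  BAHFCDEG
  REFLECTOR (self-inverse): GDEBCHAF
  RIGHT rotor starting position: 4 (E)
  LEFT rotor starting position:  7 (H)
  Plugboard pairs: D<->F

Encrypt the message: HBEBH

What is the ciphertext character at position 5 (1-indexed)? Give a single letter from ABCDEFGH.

Char 1 ('H'): step: R->5, L=7; H->plug->H->R->C->L->B->refl->D->L'->F->R'->E->plug->E
Char 2 ('B'): step: R->6, L=7; B->plug->B->R->D->L->A->refl->G->L'->E->R'->D->plug->F
Char 3 ('E'): step: R->7, L=7; E->plug->E->R->H->L->F->refl->H->L'->A->R'->F->plug->D
Char 4 ('B'): step: R->0, L->0 (L advanced); B->plug->B->R->C->L->H->refl->F->L'->D->R'->A->plug->A
Char 5 ('H'): step: R->1, L=0; H->plug->H->R->C->L->H->refl->F->L'->D->R'->B->plug->B

B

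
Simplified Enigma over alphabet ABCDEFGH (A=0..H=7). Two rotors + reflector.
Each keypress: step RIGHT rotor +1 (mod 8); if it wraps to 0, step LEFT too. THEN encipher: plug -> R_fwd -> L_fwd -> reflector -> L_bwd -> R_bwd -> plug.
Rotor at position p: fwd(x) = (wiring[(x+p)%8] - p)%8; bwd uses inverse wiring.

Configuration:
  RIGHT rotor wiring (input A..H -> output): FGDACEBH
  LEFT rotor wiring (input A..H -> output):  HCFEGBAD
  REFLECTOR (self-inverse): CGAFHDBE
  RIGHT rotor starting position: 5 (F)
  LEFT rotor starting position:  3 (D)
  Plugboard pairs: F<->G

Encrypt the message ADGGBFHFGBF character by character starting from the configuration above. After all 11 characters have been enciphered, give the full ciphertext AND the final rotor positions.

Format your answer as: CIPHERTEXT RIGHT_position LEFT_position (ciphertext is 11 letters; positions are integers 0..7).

Answer: BCFCGGECAFG 0 5

Derivation:
Char 1 ('A'): step: R->6, L=3; A->plug->A->R->D->L->F->refl->D->L'->B->R'->B->plug->B
Char 2 ('D'): step: R->7, L=3; D->plug->D->R->E->L->A->refl->C->L'->H->R'->C->plug->C
Char 3 ('G'): step: R->0, L->4 (L advanced); G->plug->F->R->E->L->D->refl->F->L'->B->R'->G->plug->F
Char 4 ('G'): step: R->1, L=4; G->plug->F->R->A->L->C->refl->A->L'->H->R'->C->plug->C
Char 5 ('B'): step: R->2, L=4; B->plug->B->R->G->L->B->refl->G->L'->F->R'->F->plug->G
Char 6 ('F'): step: R->3, L=4; F->plug->G->R->D->L->H->refl->E->L'->C->R'->F->plug->G
Char 7 ('H'): step: R->4, L=4; H->plug->H->R->E->L->D->refl->F->L'->B->R'->E->plug->E
Char 8 ('F'): step: R->5, L=4; F->plug->G->R->D->L->H->refl->E->L'->C->R'->C->plug->C
Char 9 ('G'): step: R->6, L=4; G->plug->F->R->C->L->E->refl->H->L'->D->R'->A->plug->A
Char 10 ('B'): step: R->7, L=4; B->plug->B->R->G->L->B->refl->G->L'->F->R'->G->plug->F
Char 11 ('F'): step: R->0, L->5 (L advanced); F->plug->G->R->B->L->D->refl->F->L'->E->R'->F->plug->G
Final: ciphertext=BCFCGGECAFG, RIGHT=0, LEFT=5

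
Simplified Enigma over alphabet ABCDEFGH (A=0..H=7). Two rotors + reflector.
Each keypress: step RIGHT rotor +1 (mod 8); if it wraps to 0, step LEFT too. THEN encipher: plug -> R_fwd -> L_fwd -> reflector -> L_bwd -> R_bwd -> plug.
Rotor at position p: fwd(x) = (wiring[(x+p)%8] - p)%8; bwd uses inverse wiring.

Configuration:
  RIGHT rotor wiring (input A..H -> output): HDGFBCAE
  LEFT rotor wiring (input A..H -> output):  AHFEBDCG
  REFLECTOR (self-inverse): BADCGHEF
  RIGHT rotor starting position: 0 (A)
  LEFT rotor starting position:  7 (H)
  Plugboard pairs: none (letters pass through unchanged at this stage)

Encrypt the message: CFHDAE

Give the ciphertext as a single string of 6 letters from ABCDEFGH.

Answer: DHBCCH

Derivation:
Char 1 ('C'): step: R->1, L=7; C->plug->C->R->E->L->F->refl->H->L'->A->R'->D->plug->D
Char 2 ('F'): step: R->2, L=7; F->plug->F->R->C->L->A->refl->B->L'->B->R'->H->plug->H
Char 3 ('H'): step: R->3, L=7; H->plug->H->R->D->L->G->refl->E->L'->G->R'->B->plug->B
Char 4 ('D'): step: R->4, L=7; D->plug->D->R->A->L->H->refl->F->L'->E->R'->C->plug->C
Char 5 ('A'): step: R->5, L=7; A->plug->A->R->F->L->C->refl->D->L'->H->R'->C->plug->C
Char 6 ('E'): step: R->6, L=7; E->plug->E->R->A->L->H->refl->F->L'->E->R'->H->plug->H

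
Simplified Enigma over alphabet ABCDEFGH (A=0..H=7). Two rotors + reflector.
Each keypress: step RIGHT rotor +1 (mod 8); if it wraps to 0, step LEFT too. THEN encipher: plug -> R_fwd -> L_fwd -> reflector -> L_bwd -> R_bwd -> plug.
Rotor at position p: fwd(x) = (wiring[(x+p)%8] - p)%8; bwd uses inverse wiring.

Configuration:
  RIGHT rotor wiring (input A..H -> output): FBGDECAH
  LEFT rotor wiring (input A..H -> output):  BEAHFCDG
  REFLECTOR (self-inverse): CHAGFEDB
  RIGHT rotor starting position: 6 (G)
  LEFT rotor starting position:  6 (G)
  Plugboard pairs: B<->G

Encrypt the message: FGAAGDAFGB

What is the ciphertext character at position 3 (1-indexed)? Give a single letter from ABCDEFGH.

Char 1 ('F'): step: R->7, L=6; F->plug->F->R->F->L->B->refl->H->L'->G->R'->B->plug->G
Char 2 ('G'): step: R->0, L->7 (L advanced); G->plug->B->R->B->L->C->refl->A->L'->E->R'->E->plug->E
Char 3 ('A'): step: R->1, L=7; A->plug->A->R->A->L->H->refl->B->L'->D->R'->D->plug->D

D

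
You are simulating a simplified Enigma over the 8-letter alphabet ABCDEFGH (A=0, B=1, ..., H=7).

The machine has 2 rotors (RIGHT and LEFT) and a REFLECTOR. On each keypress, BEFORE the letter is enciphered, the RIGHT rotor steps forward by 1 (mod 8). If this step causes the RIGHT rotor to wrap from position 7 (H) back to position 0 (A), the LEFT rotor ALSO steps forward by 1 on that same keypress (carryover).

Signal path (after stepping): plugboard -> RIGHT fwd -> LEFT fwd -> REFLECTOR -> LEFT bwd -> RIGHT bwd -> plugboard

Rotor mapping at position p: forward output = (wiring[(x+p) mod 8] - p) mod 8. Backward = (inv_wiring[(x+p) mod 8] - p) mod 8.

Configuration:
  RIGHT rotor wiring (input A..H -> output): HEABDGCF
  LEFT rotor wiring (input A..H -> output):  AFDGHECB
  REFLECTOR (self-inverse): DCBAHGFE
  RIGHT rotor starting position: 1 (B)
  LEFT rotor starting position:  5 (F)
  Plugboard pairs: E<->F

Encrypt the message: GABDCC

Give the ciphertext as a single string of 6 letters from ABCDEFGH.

Answer: CDECGD

Derivation:
Char 1 ('G'): step: R->2, L=5; G->plug->G->R->F->L->G->refl->F->L'->B->R'->C->plug->C
Char 2 ('A'): step: R->3, L=5; A->plug->A->R->G->L->B->refl->C->L'->H->R'->D->plug->D
Char 3 ('B'): step: R->4, L=5; B->plug->B->R->C->L->E->refl->H->L'->A->R'->F->plug->E
Char 4 ('D'): step: R->5, L=5; D->plug->D->R->C->L->E->refl->H->L'->A->R'->C->plug->C
Char 5 ('C'): step: R->6, L=5; C->plug->C->R->B->L->F->refl->G->L'->F->R'->G->plug->G
Char 6 ('C'): step: R->7, L=5; C->plug->C->R->F->L->G->refl->F->L'->B->R'->D->plug->D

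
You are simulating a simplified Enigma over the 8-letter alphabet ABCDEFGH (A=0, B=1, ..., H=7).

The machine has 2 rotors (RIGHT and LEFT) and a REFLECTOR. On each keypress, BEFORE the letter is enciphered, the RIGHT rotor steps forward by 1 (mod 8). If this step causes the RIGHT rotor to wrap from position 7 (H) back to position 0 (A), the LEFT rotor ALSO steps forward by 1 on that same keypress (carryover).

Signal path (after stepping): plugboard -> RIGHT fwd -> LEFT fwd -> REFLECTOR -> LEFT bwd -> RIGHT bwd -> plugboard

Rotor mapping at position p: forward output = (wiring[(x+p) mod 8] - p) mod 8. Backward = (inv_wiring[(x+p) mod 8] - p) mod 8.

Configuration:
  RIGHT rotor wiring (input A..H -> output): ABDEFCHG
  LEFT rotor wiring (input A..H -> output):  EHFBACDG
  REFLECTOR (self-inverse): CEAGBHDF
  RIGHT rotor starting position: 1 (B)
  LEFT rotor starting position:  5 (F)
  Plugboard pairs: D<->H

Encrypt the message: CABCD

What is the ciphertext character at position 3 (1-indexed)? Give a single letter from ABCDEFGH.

Char 1 ('C'): step: R->2, L=5; C->plug->C->R->D->L->H->refl->F->L'->A->R'->D->plug->H
Char 2 ('A'): step: R->3, L=5; A->plug->A->R->B->L->G->refl->D->L'->H->R'->C->plug->C
Char 3 ('B'): step: R->4, L=5; B->plug->B->R->G->L->E->refl->B->L'->C->R'->D->plug->H

H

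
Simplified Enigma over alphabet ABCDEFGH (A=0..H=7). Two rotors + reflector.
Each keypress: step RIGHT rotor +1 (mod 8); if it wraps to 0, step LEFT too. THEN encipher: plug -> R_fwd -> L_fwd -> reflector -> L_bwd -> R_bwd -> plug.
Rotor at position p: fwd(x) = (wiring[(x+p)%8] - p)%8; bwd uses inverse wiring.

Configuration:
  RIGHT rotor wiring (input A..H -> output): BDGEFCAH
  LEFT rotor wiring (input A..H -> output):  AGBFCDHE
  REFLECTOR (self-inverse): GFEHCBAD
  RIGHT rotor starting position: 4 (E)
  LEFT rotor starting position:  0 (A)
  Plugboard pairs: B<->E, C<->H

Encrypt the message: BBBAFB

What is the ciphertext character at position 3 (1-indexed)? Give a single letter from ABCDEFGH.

Char 1 ('B'): step: R->5, L=0; B->plug->E->R->G->L->H->refl->D->L'->F->R'->A->plug->A
Char 2 ('B'): step: R->6, L=0; B->plug->E->R->A->L->A->refl->G->L'->B->R'->B->plug->E
Char 3 ('B'): step: R->7, L=0; B->plug->E->R->F->L->D->refl->H->L'->G->R'->F->plug->F

F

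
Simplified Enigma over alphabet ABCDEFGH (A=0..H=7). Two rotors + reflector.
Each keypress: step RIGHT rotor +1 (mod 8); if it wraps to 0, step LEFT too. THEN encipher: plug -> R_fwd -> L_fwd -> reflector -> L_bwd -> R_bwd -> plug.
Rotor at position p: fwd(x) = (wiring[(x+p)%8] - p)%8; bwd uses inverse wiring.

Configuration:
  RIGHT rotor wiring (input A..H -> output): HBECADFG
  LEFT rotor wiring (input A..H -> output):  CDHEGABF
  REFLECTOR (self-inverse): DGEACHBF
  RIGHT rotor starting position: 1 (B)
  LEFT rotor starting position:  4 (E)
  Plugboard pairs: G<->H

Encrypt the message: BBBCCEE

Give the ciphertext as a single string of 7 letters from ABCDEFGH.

Answer: DDGBBHD

Derivation:
Char 1 ('B'): step: R->2, L=4; B->plug->B->R->A->L->C->refl->E->L'->B->R'->D->plug->D
Char 2 ('B'): step: R->3, L=4; B->plug->B->R->F->L->H->refl->F->L'->C->R'->D->plug->D
Char 3 ('B'): step: R->4, L=4; B->plug->B->R->H->L->A->refl->D->L'->G->R'->H->plug->G
Char 4 ('C'): step: R->5, L=4; C->plug->C->R->B->L->E->refl->C->L'->A->R'->B->plug->B
Char 5 ('C'): step: R->6, L=4; C->plug->C->R->B->L->E->refl->C->L'->A->R'->B->plug->B
Char 6 ('E'): step: R->7, L=4; E->plug->E->R->D->L->B->refl->G->L'->E->R'->G->plug->H
Char 7 ('E'): step: R->0, L->5 (L advanced); E->plug->E->R->A->L->D->refl->A->L'->C->R'->D->plug->D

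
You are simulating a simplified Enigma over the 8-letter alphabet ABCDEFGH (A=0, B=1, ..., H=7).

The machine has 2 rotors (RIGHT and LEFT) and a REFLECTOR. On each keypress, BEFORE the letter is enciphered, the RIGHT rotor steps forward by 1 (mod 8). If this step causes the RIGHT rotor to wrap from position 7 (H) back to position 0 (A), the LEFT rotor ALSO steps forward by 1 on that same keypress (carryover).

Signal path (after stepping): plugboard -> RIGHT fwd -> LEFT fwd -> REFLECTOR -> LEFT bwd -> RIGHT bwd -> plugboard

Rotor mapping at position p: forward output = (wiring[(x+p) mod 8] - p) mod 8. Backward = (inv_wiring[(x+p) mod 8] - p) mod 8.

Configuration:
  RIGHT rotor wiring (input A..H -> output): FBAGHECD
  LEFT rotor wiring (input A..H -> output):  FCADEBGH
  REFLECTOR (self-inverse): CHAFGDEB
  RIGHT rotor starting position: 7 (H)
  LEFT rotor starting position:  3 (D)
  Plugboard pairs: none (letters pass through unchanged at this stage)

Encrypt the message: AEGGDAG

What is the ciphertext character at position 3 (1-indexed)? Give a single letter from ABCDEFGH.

Char 1 ('A'): step: R->0, L->4 (L advanced); A->plug->A->R->F->L->G->refl->E->L'->G->R'->D->plug->D
Char 2 ('E'): step: R->1, L=4; E->plug->E->R->D->L->D->refl->F->L'->B->R'->F->plug->F
Char 3 ('G'): step: R->2, L=4; G->plug->G->R->D->L->D->refl->F->L'->B->R'->F->plug->F

F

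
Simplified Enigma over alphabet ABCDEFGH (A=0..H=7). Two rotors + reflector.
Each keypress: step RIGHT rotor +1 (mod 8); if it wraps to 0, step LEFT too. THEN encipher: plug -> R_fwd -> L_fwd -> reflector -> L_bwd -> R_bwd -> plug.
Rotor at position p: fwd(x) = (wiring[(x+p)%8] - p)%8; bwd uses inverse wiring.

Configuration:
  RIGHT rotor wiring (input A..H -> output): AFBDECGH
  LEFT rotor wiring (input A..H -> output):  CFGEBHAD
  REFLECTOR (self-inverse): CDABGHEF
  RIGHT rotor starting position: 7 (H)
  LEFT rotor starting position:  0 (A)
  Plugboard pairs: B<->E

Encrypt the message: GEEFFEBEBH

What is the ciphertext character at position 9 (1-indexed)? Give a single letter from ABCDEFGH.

Char 1 ('G'): step: R->0, L->1 (L advanced); G->plug->G->R->G->L->C->refl->A->L'->D->R'->D->plug->D
Char 2 ('E'): step: R->1, L=1; E->plug->B->R->A->L->E->refl->G->L'->E->R'->A->plug->A
Char 3 ('E'): step: R->2, L=1; E->plug->B->R->B->L->F->refl->H->L'->F->R'->F->plug->F
Char 4 ('F'): step: R->3, L=1; F->plug->F->R->F->L->H->refl->F->L'->B->R'->B->plug->E
Char 5 ('F'): step: R->4, L=1; F->plug->F->R->B->L->F->refl->H->L'->F->R'->G->plug->G
Char 6 ('E'): step: R->5, L=1; E->plug->B->R->B->L->F->refl->H->L'->F->R'->A->plug->A
Char 7 ('B'): step: R->6, L=1; B->plug->E->R->D->L->A->refl->C->L'->G->R'->G->plug->G
Char 8 ('E'): step: R->7, L=1; E->plug->B->R->B->L->F->refl->H->L'->F->R'->F->plug->F
Char 9 ('B'): step: R->0, L->2 (L advanced); B->plug->E->R->E->L->G->refl->E->L'->A->R'->A->plug->A

A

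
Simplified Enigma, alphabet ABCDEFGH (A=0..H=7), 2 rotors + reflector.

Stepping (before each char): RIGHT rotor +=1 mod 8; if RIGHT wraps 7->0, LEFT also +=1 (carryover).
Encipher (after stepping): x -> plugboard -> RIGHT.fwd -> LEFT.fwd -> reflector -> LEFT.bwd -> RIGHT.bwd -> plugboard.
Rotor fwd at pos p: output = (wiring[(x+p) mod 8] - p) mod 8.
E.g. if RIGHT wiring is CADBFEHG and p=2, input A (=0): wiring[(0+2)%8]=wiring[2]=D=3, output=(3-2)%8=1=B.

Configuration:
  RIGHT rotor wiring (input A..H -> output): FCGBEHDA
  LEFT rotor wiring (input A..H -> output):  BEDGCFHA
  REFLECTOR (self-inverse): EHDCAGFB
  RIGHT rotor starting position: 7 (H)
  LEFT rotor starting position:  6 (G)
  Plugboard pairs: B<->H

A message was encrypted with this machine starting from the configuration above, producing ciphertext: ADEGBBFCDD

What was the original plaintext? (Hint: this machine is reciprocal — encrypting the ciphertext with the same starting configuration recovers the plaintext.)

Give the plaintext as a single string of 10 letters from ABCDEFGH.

Answer: DGDBECCDFH

Derivation:
Char 1 ('A'): step: R->0, L->7 (L advanced); A->plug->A->R->F->L->D->refl->C->L'->B->R'->D->plug->D
Char 2 ('D'): step: R->1, L=7; D->plug->D->R->D->L->E->refl->A->L'->H->R'->G->plug->G
Char 3 ('E'): step: R->2, L=7; E->plug->E->R->B->L->C->refl->D->L'->F->R'->D->plug->D
Char 4 ('G'): step: R->3, L=7; G->plug->G->R->H->L->A->refl->E->L'->D->R'->H->plug->B
Char 5 ('B'): step: R->4, L=7; B->plug->H->R->F->L->D->refl->C->L'->B->R'->E->plug->E
Char 6 ('B'): step: R->5, L=7; B->plug->H->R->H->L->A->refl->E->L'->D->R'->C->plug->C
Char 7 ('F'): step: R->6, L=7; F->plug->F->R->D->L->E->refl->A->L'->H->R'->C->plug->C
Char 8 ('C'): step: R->7, L=7; C->plug->C->R->D->L->E->refl->A->L'->H->R'->D->plug->D
Char 9 ('D'): step: R->0, L->0 (L advanced); D->plug->D->R->B->L->E->refl->A->L'->H->R'->F->plug->F
Char 10 ('D'): step: R->1, L=0; D->plug->D->R->D->L->G->refl->F->L'->F->R'->B->plug->H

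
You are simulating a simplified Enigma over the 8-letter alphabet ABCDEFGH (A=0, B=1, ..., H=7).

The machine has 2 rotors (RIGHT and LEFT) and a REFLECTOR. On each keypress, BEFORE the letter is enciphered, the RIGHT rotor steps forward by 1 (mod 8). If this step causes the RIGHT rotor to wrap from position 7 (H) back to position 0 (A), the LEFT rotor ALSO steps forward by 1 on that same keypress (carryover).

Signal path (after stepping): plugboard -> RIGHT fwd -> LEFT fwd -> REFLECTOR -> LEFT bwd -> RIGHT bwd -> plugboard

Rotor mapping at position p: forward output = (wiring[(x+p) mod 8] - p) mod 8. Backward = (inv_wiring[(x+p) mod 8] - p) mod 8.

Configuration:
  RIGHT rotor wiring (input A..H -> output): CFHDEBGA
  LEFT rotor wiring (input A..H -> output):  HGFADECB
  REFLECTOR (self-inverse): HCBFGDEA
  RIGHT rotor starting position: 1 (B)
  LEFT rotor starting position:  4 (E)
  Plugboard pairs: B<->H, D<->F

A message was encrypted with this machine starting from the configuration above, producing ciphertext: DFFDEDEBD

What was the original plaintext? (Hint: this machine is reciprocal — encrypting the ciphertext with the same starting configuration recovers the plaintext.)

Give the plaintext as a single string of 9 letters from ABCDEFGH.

Char 1 ('D'): step: R->2, L=4; D->plug->F->R->G->L->B->refl->C->L'->F->R'->A->plug->A
Char 2 ('F'): step: R->3, L=4; F->plug->D->R->D->L->F->refl->D->L'->E->R'->H->plug->B
Char 3 ('F'): step: R->4, L=4; F->plug->D->R->E->L->D->refl->F->L'->D->R'->G->plug->G
Char 4 ('D'): step: R->5, L=4; D->plug->F->R->C->L->G->refl->E->L'->H->R'->H->plug->B
Char 5 ('E'): step: R->6, L=4; E->plug->E->R->B->L->A->refl->H->L'->A->R'->A->plug->A
Char 6 ('D'): step: R->7, L=4; D->plug->F->R->F->L->C->refl->B->L'->G->R'->C->plug->C
Char 7 ('E'): step: R->0, L->5 (L advanced); E->plug->E->R->E->L->B->refl->C->L'->D->R'->D->plug->F
Char 8 ('B'): step: R->1, L=5; B->plug->H->R->B->L->F->refl->D->L'->G->R'->B->plug->H
Char 9 ('D'): step: R->2, L=5; D->plug->F->R->G->L->D->refl->F->L'->B->R'->B->plug->H

Answer: ABGBACFHH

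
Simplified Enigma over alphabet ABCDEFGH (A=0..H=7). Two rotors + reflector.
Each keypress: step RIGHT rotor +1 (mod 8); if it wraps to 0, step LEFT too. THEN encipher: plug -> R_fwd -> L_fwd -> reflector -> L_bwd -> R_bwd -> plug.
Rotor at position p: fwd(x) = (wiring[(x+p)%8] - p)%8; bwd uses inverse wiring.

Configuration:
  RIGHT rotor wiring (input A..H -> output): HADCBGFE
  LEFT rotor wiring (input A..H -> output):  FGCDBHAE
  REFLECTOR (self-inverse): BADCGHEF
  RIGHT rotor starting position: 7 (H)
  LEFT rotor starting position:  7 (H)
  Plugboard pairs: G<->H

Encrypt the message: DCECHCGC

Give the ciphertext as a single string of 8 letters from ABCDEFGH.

Answer: CAFDCAEH

Derivation:
Char 1 ('D'): step: R->0, L->0 (L advanced); D->plug->D->R->C->L->C->refl->D->L'->D->R'->C->plug->C
Char 2 ('C'): step: R->1, L=0; C->plug->C->R->B->L->G->refl->E->L'->H->R'->A->plug->A
Char 3 ('E'): step: R->2, L=0; E->plug->E->R->D->L->D->refl->C->L'->C->R'->F->plug->F
Char 4 ('C'): step: R->3, L=0; C->plug->C->R->D->L->D->refl->C->L'->C->R'->D->plug->D
Char 5 ('H'): step: R->4, L=0; H->plug->G->R->H->L->E->refl->G->L'->B->R'->C->plug->C
Char 6 ('C'): step: R->5, L=0; C->plug->C->R->H->L->E->refl->G->L'->B->R'->A->plug->A
Char 7 ('G'): step: R->6, L=0; G->plug->H->R->A->L->F->refl->H->L'->F->R'->E->plug->E
Char 8 ('C'): step: R->7, L=0; C->plug->C->R->B->L->G->refl->E->L'->H->R'->G->plug->H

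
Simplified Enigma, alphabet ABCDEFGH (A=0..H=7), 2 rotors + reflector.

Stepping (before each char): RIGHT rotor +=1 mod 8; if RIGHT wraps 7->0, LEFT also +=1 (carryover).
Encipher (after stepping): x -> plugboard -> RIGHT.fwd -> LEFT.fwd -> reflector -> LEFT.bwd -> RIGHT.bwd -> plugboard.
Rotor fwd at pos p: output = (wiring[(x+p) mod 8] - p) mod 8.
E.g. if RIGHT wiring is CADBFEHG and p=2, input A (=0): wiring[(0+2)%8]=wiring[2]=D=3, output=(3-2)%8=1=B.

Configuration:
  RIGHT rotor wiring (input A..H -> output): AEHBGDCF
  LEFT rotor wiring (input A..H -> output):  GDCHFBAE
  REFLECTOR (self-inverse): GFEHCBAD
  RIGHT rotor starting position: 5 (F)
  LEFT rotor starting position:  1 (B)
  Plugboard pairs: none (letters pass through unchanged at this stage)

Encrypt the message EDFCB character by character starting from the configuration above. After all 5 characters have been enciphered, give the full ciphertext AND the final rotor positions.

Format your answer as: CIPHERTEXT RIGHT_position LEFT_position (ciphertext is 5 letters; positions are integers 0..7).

Answer: BHGGD 2 2

Derivation:
Char 1 ('E'): step: R->6, L=1; E->plug->E->R->B->L->B->refl->F->L'->H->R'->B->plug->B
Char 2 ('D'): step: R->7, L=1; D->plug->D->R->A->L->C->refl->E->L'->D->R'->H->plug->H
Char 3 ('F'): step: R->0, L->2 (L advanced); F->plug->F->R->D->L->H->refl->D->L'->C->R'->G->plug->G
Char 4 ('C'): step: R->1, L=2; C->plug->C->R->A->L->A->refl->G->L'->E->R'->G->plug->G
Char 5 ('B'): step: R->2, L=2; B->plug->B->R->H->L->B->refl->F->L'->B->R'->D->plug->D
Final: ciphertext=BHGGD, RIGHT=2, LEFT=2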